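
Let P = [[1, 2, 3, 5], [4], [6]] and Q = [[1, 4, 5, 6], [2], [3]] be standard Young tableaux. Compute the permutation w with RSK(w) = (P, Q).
6 4 1 2 3 5

Reverse the RSK construction: for i from n down to 1, find the cell of Q containing i, remove the entry at that cell from P, and reverse-bump it up through P; the value ejected from row 1 is w(i).

Step i=6: Q has 6 at row 1, column 4; remove that cell from P, ejecting 5. So w(6) = 5. P is now [[1, 2, 3], [4], [6]].
Step i=5: Q has 5 at row 1, column 3; remove that cell from P, ejecting 3. So w(5) = 3. P is now [[1, 2], [4], [6]].
Step i=4: Q has 4 at row 1, column 2; remove that cell from P, ejecting 2. So w(4) = 2. P is now [[1], [4], [6]].
Step i=3: Q has 3 at row 3, column 1; remove 6 from row 3 of P and reverse-bump: 6 enters row 2 and ejects 4; 4 enters row 1 and ejects 1. So w(3) = 1. P is now [[4], [6]].
Step i=2: Q has 2 at row 2, column 1; remove 6 from row 2 of P and reverse-bump: 6 enters row 1 and ejects 4. So w(2) = 4. P is now [[6]].
Step i=1: Q has 1 at row 1, column 1; remove that cell from P, ejecting 6. So w(1) = 6. P is now [].

So w = 6 4 1 2 3 5.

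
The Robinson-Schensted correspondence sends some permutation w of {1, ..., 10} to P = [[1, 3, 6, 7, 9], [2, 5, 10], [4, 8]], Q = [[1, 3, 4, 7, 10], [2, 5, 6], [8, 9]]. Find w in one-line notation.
Reverse the RSK construction: for i from n down to 1, find the cell of Q containing i, remove the entry at that cell from P, and reverse-bump it up through P; the value ejected from row 1 is w(i).

Step i=10: Q has 10 at row 1, column 5; remove that cell from P, ejecting 9. So w(10) = 9. P is now [[1, 3, 6, 7], [2, 5, 10], [4, 8]].
Step i=9: Q has 9 at row 3, column 2; remove 8 from row 3 of P and reverse-bump: 8 enters row 2 and ejects 5; 5 enters row 1 and ejects 3. So w(9) = 3. P is now [[1, 5, 6, 7], [2, 8, 10], [4]].
Step i=8: Q has 8 at row 3, column 1; remove 4 from row 3 of P and reverse-bump: 4 enters row 2 and ejects 2; 2 enters row 1 and ejects 1. So w(8) = 1. P is now [[2, 5, 6, 7], [4, 8, 10]].
Step i=7: Q has 7 at row 1, column 4; remove that cell from P, ejecting 7. So w(7) = 7. P is now [[2, 5, 6], [4, 8, 10]].
Step i=6: Q has 6 at row 2, column 3; remove 10 from row 2 of P and reverse-bump: 10 enters row 1 and ejects 6. So w(6) = 6. P is now [[2, 5, 10], [4, 8]].
Step i=5: Q has 5 at row 2, column 2; remove 8 from row 2 of P and reverse-bump: 8 enters row 1 and ejects 5. So w(5) = 5. P is now [[2, 8, 10], [4]].
Step i=4: Q has 4 at row 1, column 3; remove that cell from P, ejecting 10. So w(4) = 10. P is now [[2, 8], [4]].
Step i=3: Q has 3 at row 1, column 2; remove that cell from P, ejecting 8. So w(3) = 8. P is now [[2], [4]].
Step i=2: Q has 2 at row 2, column 1; remove 4 from row 2 of P and reverse-bump: 4 enters row 1 and ejects 2. So w(2) = 2. P is now [[4]].
Step i=1: Q has 1 at row 1, column 1; remove that cell from P, ejecting 4. So w(1) = 4. P is now [].

So w = 4 2 8 10 5 6 7 1 3 9.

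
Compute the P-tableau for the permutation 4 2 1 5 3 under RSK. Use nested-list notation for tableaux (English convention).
P = [[1, 3], [2, 5], [4]]

After inserting 4: P = [[4]].
After inserting 2: P = [[2], [4]].
After inserting 1: P = [[1], [2], [4]].
After inserting 5: P = [[1, 5], [2], [4]].
After inserting 3: P = [[1, 3], [2, 5], [4]].

So P = [[1, 3], [2, 5], [4]].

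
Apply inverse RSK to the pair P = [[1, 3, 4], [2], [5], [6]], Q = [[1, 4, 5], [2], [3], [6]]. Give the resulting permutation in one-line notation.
6 5 2 3 4 1

Reverse the RSK construction: for i from n down to 1, find the cell of Q containing i, remove the entry at that cell from P, and reverse-bump it up through P; the value ejected from row 1 is w(i).

Step i=6: Q has 6 at row 4, column 1; remove 6 from row 4 of P and reverse-bump: 6 enters row 3 and ejects 5; 5 enters row 2 and ejects 2; 2 enters row 1 and ejects 1. So w(6) = 1. P is now [[2, 3, 4], [5], [6]].
Step i=5: Q has 5 at row 1, column 3; remove that cell from P, ejecting 4. So w(5) = 4. P is now [[2, 3], [5], [6]].
Step i=4: Q has 4 at row 1, column 2; remove that cell from P, ejecting 3. So w(4) = 3. P is now [[2], [5], [6]].
Step i=3: Q has 3 at row 3, column 1; remove 6 from row 3 of P and reverse-bump: 6 enters row 2 and ejects 5; 5 enters row 1 and ejects 2. So w(3) = 2. P is now [[5], [6]].
Step i=2: Q has 2 at row 2, column 1; remove 6 from row 2 of P and reverse-bump: 6 enters row 1 and ejects 5. So w(2) = 5. P is now [[6]].
Step i=1: Q has 1 at row 1, column 1; remove that cell from P, ejecting 6. So w(1) = 6. P is now [].

So w = 6 5 2 3 4 1.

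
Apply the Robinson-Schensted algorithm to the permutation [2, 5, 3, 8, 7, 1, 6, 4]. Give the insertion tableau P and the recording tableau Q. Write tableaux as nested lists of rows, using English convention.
P = [[1, 3, 4], [2, 6], [5, 7], [8]], Q = [[1, 2, 4], [3, 5], [6, 7], [8]]

Insert each entry of the permutation into P by Schensted row insertion, recording in Q the position of each new cell.

Insert 2: appended to row 1. P = [[2]].
Insert 5: appended to row 1. P = [[2, 5]].
Insert 3: 3 bumps 5 from row 1; 5 starts row 2. P = [[2, 3], [5]].
Insert 8: appended to row 1. P = [[2, 3, 8], [5]].
Insert 7: 7 bumps 8 from row 1; 8 appends to row 2. P = [[2, 3, 7], [5, 8]].
Insert 1: 1 bumps 2 from row 1; 2 bumps 5 from row 2; 5 starts row 3. P = [[1, 3, 7], [2, 8], [5]].
Insert 6: 6 bumps 7 from row 1; 7 bumps 8 from row 2; 8 appends to row 3. P = [[1, 3, 6], [2, 7], [5, 8]].
Insert 4: 4 bumps 6 from row 1; 6 bumps 7 from row 2; 7 bumps 8 from row 3; 8 starts row 4. P = [[1, 3, 4], [2, 6], [5, 7], [8]].

So P = [[1, 3, 4], [2, 6], [5, 7], [8]], Q = [[1, 2, 4], [3, 5], [6, 7], [8]].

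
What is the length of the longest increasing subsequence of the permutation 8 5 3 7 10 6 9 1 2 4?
3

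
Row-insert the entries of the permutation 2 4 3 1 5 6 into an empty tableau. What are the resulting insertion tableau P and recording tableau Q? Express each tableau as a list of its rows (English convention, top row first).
P = [[1, 3, 5, 6], [2], [4]], Q = [[1, 2, 5, 6], [3], [4]]

Insert each entry of the permutation into P by Schensted row insertion, recording in Q the position of each new cell.

Insert 2: appended to row 1. P = [[2]], Q = [[1]].
Insert 4: appended to row 1. P = [[2, 4]], Q = [[1, 2]].
Insert 3: 3 bumps 4 from row 1; 4 starts row 2. P = [[2, 3], [4]], Q = [[1, 2], [3]].
Insert 1: 1 bumps 2 from row 1; 2 bumps 4 from row 2; 4 starts row 3. P = [[1, 3], [2], [4]], Q = [[1, 2], [3], [4]].
Insert 5: appended to row 1. P = [[1, 3, 5], [2], [4]], Q = [[1, 2, 5], [3], [4]].
Insert 6: appended to row 1. P = [[1, 3, 5, 6], [2], [4]], Q = [[1, 2, 5, 6], [3], [4]].

So P = [[1, 3, 5, 6], [2], [4]], Q = [[1, 2, 5, 6], [3], [4]].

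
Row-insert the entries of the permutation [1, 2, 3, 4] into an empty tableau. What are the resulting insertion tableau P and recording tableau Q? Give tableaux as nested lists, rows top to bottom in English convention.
Insert each entry of the permutation into P by Schensted row insertion, recording in Q the position of each new cell.

Insert 1: appended to row 1. P = [[1]].
Insert 2: appended to row 1. P = [[1, 2]].
Insert 3: appended to row 1. P = [[1, 2, 3]].
Insert 4: appended to row 1. P = [[1, 2, 3, 4]].

So P = [[1, 2, 3, 4]], Q = [[1, 2, 3, 4]].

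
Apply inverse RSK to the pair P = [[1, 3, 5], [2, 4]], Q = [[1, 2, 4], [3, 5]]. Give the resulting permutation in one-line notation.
2 4 1 5 3

Reverse RSK: for i = n, n-1, ..., 1, locate i in Q, remove the corresponding corner cell from P, and reverse-bump its entry up through P; the value ejected from row 1 is w(i).

So w = 2 4 1 5 3.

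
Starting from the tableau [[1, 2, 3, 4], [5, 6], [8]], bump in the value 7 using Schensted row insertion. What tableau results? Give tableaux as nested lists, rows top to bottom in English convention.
[[1, 2, 3, 4, 7], [5, 6], [8]]

7 is larger than every entry of row 1, so it is appended to row 1. The new tableau is [[1, 2, 3, 4, 7], [5, 6], [8]].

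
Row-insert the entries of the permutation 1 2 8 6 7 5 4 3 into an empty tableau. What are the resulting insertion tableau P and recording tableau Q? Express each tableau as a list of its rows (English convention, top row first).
Insert each entry of the permutation into P by Schensted row insertion, recording in Q the position of each new cell.

Insert 1: appended to row 1. P = [[1]], Q = [[1]].
Insert 2: appended to row 1. P = [[1, 2]], Q = [[1, 2]].
Insert 8: appended to row 1. P = [[1, 2, 8]], Q = [[1, 2, 3]].
Insert 6: 6 bumps 8 from row 1; 8 starts row 2. P = [[1, 2, 6], [8]], Q = [[1, 2, 3], [4]].
Insert 7: appended to row 1. P = [[1, 2, 6, 7], [8]], Q = [[1, 2, 3, 5], [4]].
Insert 5: 5 bumps 6 from row 1; 6 bumps 8 from row 2; 8 starts row 3. P = [[1, 2, 5, 7], [6], [8]], Q = [[1, 2, 3, 5], [4], [6]].
Insert 4: 4 bumps 5 from row 1; 5 bumps 6 from row 2; 6 bumps 8 from row 3; 8 starts row 4. P = [[1, 2, 4, 7], [5], [6], [8]], Q = [[1, 2, 3, 5], [4], [6], [7]].
Insert 3: 3 bumps 4 from row 1; 4 bumps 5 from row 2; 5 bumps 6 from row 3; 6 bumps 8 from row 4; 8 starts row 5. P = [[1, 2, 3, 7], [4], [5], [6], [8]], Q = [[1, 2, 3, 5], [4], [6], [7], [8]].

So P = [[1, 2, 3, 7], [4], [5], [6], [8]], Q = [[1, 2, 3, 5], [4], [6], [7], [8]].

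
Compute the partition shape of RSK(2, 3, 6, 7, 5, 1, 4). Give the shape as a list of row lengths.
Row-insert each entry into an empty tableau.

After inserting 2: P = [[2]].
After inserting 3: P = [[2, 3]].
After inserting 6: P = [[2, 3, 6]].
After inserting 7: P = [[2, 3, 6, 7]].
After inserting 5: P = [[2, 3, 5, 7], [6]].
After inserting 1: P = [[1, 3, 5, 7], [2], [6]].
After inserting 4: P = [[1, 3, 4, 7], [2, 5], [6]].

The final insertion tableau P = [[1, 3, 4, 7], [2, 5], [6]] has shape [4, 2, 1].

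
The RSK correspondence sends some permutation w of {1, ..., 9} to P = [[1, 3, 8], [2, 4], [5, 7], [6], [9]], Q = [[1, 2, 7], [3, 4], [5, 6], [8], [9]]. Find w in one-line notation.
Reverse the RSK construction: for i from n down to 1, find the cell of Q containing i, remove the entry at that cell from P, and reverse-bump it up through P; the value ejected from row 1 is w(i).

Step i=9: Q has 9 at row 5, column 1; remove 9 from row 5 of P and reverse-bump: 9 enters row 4 and ejects 6; 6 enters row 3 and ejects 5; 5 enters row 2 and ejects 4; 4 enters row 1 and ejects 3. So w(9) = 3. P is now [[1, 4, 8], [2, 5], [6, 7], [9]].
Step i=8: Q has 8 at row 4, column 1; remove 9 from row 4 of P and reverse-bump: 9 enters row 3 and ejects 7; 7 enters row 2 and ejects 5; 5 enters row 1 and ejects 4. So w(8) = 4. P is now [[1, 5, 8], [2, 7], [6, 9]].
Step i=7: Q has 7 at row 1, column 3; remove that cell from P, ejecting 8. So w(7) = 8. P is now [[1, 5], [2, 7], [6, 9]].
Step i=6: Q has 6 at row 3, column 2; remove 9 from row 3 of P and reverse-bump: 9 enters row 2 and ejects 7; 7 enters row 1 and ejects 5. So w(6) = 5. P is now [[1, 7], [2, 9], [6]].
Step i=5: Q has 5 at row 3, column 1; remove 6 from row 3 of P and reverse-bump: 6 enters row 2 and ejects 2; 2 enters row 1 and ejects 1. So w(5) = 1. P is now [[2, 7], [6, 9]].
Step i=4: Q has 4 at row 2, column 2; remove 9 from row 2 of P and reverse-bump: 9 enters row 1 and ejects 7. So w(4) = 7. P is now [[2, 9], [6]].
Step i=3: Q has 3 at row 2, column 1; remove 6 from row 2 of P and reverse-bump: 6 enters row 1 and ejects 2. So w(3) = 2. P is now [[6, 9]].
Step i=2: Q has 2 at row 1, column 2; remove that cell from P, ejecting 9. So w(2) = 9. P is now [[6]].
Step i=1: Q has 1 at row 1, column 1; remove that cell from P, ejecting 6. So w(1) = 6. P is now [].

So w = 6 9 2 7 1 5 8 4 3.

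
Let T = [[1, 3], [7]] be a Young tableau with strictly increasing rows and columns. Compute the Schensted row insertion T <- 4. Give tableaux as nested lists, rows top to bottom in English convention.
[[1, 3, 4], [7]]

4 is larger than every entry of row 1, so it is appended to row 1. The new tableau is [[1, 3, 4], [7]].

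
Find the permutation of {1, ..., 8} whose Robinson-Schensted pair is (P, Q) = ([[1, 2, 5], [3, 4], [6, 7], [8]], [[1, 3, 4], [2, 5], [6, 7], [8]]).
Reverse the RSK construction: for i from n down to 1, find the cell of Q containing i, remove the entry at that cell from P, and reverse-bump it up through P; the value ejected from row 1 is w(i).

Step i=8: Q has 8 at row 4, column 1; remove 8 from row 4 of P and reverse-bump: 8 enters row 3 and ejects 7; 7 enters row 2 and ejects 4; 4 enters row 1 and ejects 2. So w(8) = 2. P is now [[1, 4, 5], [3, 7], [6, 8]].
Step i=7: Q has 7 at row 3, column 2; remove 8 from row 3 of P and reverse-bump: 8 enters row 2 and ejects 7; 7 enters row 1 and ejects 5. So w(7) = 5. P is now [[1, 4, 7], [3, 8], [6]].
Step i=6: Q has 6 at row 3, column 1; remove 6 from row 3 of P and reverse-bump: 6 enters row 2 and ejects 3; 3 enters row 1 and ejects 1. So w(6) = 1. P is now [[3, 4, 7], [6, 8]].
Step i=5: Q has 5 at row 2, column 2; remove 8 from row 2 of P and reverse-bump: 8 enters row 1 and ejects 7. So w(5) = 7. P is now [[3, 4, 8], [6]].
Step i=4: Q has 4 at row 1, column 3; remove that cell from P, ejecting 8. So w(4) = 8. P is now [[3, 4], [6]].
Step i=3: Q has 3 at row 1, column 2; remove that cell from P, ejecting 4. So w(3) = 4. P is now [[3], [6]].
Step i=2: Q has 2 at row 2, column 1; remove 6 from row 2 of P and reverse-bump: 6 enters row 1 and ejects 3. So w(2) = 3. P is now [[6]].
Step i=1: Q has 1 at row 1, column 1; remove that cell from P, ejecting 6. So w(1) = 6. P is now [].

So w = 6 3 4 8 7 1 5 2.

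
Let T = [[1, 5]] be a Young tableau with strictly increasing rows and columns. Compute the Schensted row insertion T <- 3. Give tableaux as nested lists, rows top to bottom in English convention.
[[1, 3], [5]]

In row 1, 3 replaces 5 (the leftmost entry greater than 3); 5 is bumped to row 2. 5 starts a new row 2. The new tableau is [[1, 3], [5]].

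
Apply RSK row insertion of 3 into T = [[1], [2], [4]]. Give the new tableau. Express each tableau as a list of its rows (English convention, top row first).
3 is larger than every entry of row 1, so it is appended to row 1. The new tableau is [[1, 3], [2], [4]].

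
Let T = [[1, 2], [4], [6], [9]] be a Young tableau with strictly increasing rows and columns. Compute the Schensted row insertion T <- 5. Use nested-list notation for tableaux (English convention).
5 is larger than every entry of row 1, so it is appended to row 1. The new tableau is [[1, 2, 5], [4], [6], [9]].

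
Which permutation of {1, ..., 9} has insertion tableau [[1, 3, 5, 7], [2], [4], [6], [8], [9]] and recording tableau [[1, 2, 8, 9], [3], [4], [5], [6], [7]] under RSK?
Reverse RSK: for i = n, n-1, ..., 1, locate i in Q, remove the corresponding corner cell from P, and reverse-bump its entry up through P; the value ejected from row 1 is w(i).

So w = 2 9 8 6 4 3 1 5 7.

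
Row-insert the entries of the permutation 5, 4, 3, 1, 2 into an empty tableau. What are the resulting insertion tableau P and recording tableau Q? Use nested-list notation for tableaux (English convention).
P = [[1, 2], [3], [4], [5]], Q = [[1, 5], [2], [3], [4]]

Insert each entry of the permutation into P by Schensted row insertion, recording in Q the position of each new cell.

Insert 5: appended to row 1. P = [[5]].
Insert 4: 4 bumps 5 from row 1; 5 starts row 2. P = [[4], [5]].
Insert 3: 3 bumps 4 from row 1; 4 bumps 5 from row 2; 5 starts row 3. P = [[3], [4], [5]].
Insert 1: 1 bumps 3 from row 1; 3 bumps 4 from row 2; 4 bumps 5 from row 3; 5 starts row 4. P = [[1], [3], [4], [5]].
Insert 2: appended to row 1. P = [[1, 2], [3], [4], [5]].

So P = [[1, 2], [3], [4], [5]], Q = [[1, 5], [2], [3], [4]].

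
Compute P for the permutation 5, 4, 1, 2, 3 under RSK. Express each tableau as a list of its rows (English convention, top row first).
P = [[1, 2, 3], [4], [5]]

Insert 5: appended to row 1. P = [[5]].
Insert 4: 4 bumps 5 from row 1; 5 starts row 2. P = [[4], [5]].
Insert 1: 1 bumps 4 from row 1; 4 bumps 5 from row 2; 5 starts row 3. P = [[1], [4], [5]].
Insert 2: appended to row 1. P = [[1, 2], [4], [5]].
Insert 3: appended to row 1. P = [[1, 2, 3], [4], [5]].

So P = [[1, 2, 3], [4], [5]].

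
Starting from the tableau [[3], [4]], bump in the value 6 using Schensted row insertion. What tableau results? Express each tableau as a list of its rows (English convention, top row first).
6 is larger than every entry of row 1, so it is appended to row 1. The new tableau is [[3, 6], [4]].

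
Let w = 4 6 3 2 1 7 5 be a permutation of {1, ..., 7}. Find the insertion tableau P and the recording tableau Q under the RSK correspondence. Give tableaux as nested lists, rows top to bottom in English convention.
Insert each entry of the permutation into P by Schensted row insertion, recording in Q the position of each new cell.

Insert 4: appended to row 1. P = [[4]].
Insert 6: appended to row 1. P = [[4, 6]].
Insert 3: 3 bumps 4 from row 1; 4 starts row 2. P = [[3, 6], [4]].
Insert 2: 2 bumps 3 from row 1; 3 bumps 4 from row 2; 4 starts row 3. P = [[2, 6], [3], [4]].
Insert 1: 1 bumps 2 from row 1; 2 bumps 3 from row 2; 3 bumps 4 from row 3; 4 starts row 4. P = [[1, 6], [2], [3], [4]].
Insert 7: appended to row 1. P = [[1, 6, 7], [2], [3], [4]].
Insert 5: 5 bumps 6 from row 1; 6 appends to row 2. P = [[1, 5, 7], [2, 6], [3], [4]].

So P = [[1, 5, 7], [2, 6], [3], [4]], Q = [[1, 2, 6], [3, 7], [4], [5]].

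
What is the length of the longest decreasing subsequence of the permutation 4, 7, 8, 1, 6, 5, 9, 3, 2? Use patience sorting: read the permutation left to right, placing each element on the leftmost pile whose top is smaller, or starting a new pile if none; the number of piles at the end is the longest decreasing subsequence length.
5

4: new pile. tops = [4]
7: onto pile 1 (replacing 4). tops = [7]
8: onto pile 1 (replacing 7). tops = [8]
1: new pile. tops = [8, 1]
6: onto pile 2 (replacing 1). tops = [8, 6]
5: new pile. tops = [8, 6, 5]
9: onto pile 1 (replacing 8). tops = [9, 6, 5]
3: new pile. tops = [9, 6, 5, 3]
2: new pile. tops = [9, 6, 5, 3, 2]

5 piles, so the longest decreasing subsequence has length 5.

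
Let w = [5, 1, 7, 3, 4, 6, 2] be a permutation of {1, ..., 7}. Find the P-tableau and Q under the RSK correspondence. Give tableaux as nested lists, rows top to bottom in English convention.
P = [[1, 2, 4, 6], [3, 7], [5]], Q = [[1, 3, 5, 6], [2, 4], [7]]

Insert each entry of the permutation into P by Schensted row insertion, recording in Q the position of each new cell.

Insert 5: appended to row 1. P = [[5]].
Insert 1: 1 bumps 5 from row 1; 5 starts row 2. P = [[1], [5]].
Insert 7: appended to row 1. P = [[1, 7], [5]].
Insert 3: 3 bumps 7 from row 1; 7 appends to row 2. P = [[1, 3], [5, 7]].
Insert 4: appended to row 1. P = [[1, 3, 4], [5, 7]].
Insert 6: appended to row 1. P = [[1, 3, 4, 6], [5, 7]].
Insert 2: 2 bumps 3 from row 1; 3 bumps 5 from row 2; 5 starts row 3. P = [[1, 2, 4, 6], [3, 7], [5]].

So P = [[1, 2, 4, 6], [3, 7], [5]], Q = [[1, 3, 5, 6], [2, 4], [7]].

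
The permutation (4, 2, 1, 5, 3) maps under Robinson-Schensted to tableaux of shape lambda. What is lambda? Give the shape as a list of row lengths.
[2, 2, 1]

Row-insert each entry into an empty tableau.

After inserting 4: P = [[4]].
After inserting 2: P = [[2], [4]].
After inserting 1: P = [[1], [2], [4]].
After inserting 5: P = [[1, 5], [2], [4]].
After inserting 3: P = [[1, 3], [2, 5], [4]].

The final insertion tableau P = [[1, 3], [2, 5], [4]] has shape [2, 2, 1].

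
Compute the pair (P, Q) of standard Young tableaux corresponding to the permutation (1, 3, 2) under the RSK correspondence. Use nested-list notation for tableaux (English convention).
Insert each entry of the permutation into P by Schensted row insertion, recording in Q the position of each new cell.

Insert 1: appended to row 1. P = [[1]].
Insert 3: appended to row 1. P = [[1, 3]].
Insert 2: 2 bumps 3 from row 1; 3 starts row 2. P = [[1, 2], [3]].

So P = [[1, 2], [3]], Q = [[1, 2], [3]].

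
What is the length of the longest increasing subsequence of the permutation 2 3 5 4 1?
3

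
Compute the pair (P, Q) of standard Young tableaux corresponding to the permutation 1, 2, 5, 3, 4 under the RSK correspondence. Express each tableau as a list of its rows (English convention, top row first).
P = [[1, 2, 3, 4], [5]], Q = [[1, 2, 3, 5], [4]]

Insert each entry of the permutation into P by Schensted row insertion, recording in Q the position of each new cell.

Insert 1: appended to row 1. P = [[1]].
Insert 2: appended to row 1. P = [[1, 2]].
Insert 5: appended to row 1. P = [[1, 2, 5]].
Insert 3: 3 bumps 5 from row 1; 5 starts row 2. P = [[1, 2, 3], [5]].
Insert 4: appended to row 1. P = [[1, 2, 3, 4], [5]].

So P = [[1, 2, 3, 4], [5]], Q = [[1, 2, 3, 5], [4]].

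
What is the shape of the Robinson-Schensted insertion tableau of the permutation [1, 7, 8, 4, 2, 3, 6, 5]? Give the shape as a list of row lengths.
Row-insert each entry into an empty tableau.

After inserting 1: P = [[1]].
After inserting 7: P = [[1, 7]].
After inserting 8: P = [[1, 7, 8]].
After inserting 4: P = [[1, 4, 8], [7]].
After inserting 2: P = [[1, 2, 8], [4], [7]].
After inserting 3: P = [[1, 2, 3], [4, 8], [7]].
After inserting 6: P = [[1, 2, 3, 6], [4, 8], [7]].
After inserting 5: P = [[1, 2, 3, 5], [4, 6], [7, 8]].

The final insertion tableau P = [[1, 2, 3, 5], [4, 6], [7, 8]] has shape [4, 2, 2].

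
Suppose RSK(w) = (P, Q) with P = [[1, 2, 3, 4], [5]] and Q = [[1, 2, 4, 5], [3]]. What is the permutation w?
1 5 2 3 4

Reverse the RSK construction: for i from n down to 1, find the cell of Q containing i, remove the entry at that cell from P, and reverse-bump it up through P; the value ejected from row 1 is w(i).

Step i=5: Q has 5 at row 1, column 4; remove that cell from P, ejecting 4. So w(5) = 4. P is now [[1, 2, 3], [5]].
Step i=4: Q has 4 at row 1, column 3; remove that cell from P, ejecting 3. So w(4) = 3. P is now [[1, 2], [5]].
Step i=3: Q has 3 at row 2, column 1; remove 5 from row 2 of P and reverse-bump: 5 enters row 1 and ejects 2. So w(3) = 2. P is now [[1, 5]].
Step i=2: Q has 2 at row 1, column 2; remove that cell from P, ejecting 5. So w(2) = 5. P is now [[1]].
Step i=1: Q has 1 at row 1, column 1; remove that cell from P, ejecting 1. So w(1) = 1. P is now [].

So w = 1 5 2 3 4.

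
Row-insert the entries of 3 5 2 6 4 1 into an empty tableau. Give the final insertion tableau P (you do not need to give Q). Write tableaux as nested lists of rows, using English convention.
P = [[1, 4, 6], [2, 5], [3]]

After inserting 3: P = [[3]].
After inserting 5: P = [[3, 5]].
After inserting 2: P = [[2, 5], [3]].
After inserting 6: P = [[2, 5, 6], [3]].
After inserting 4: P = [[2, 4, 6], [3, 5]].
After inserting 1: P = [[1, 4, 6], [2, 5], [3]].

So P = [[1, 4, 6], [2, 5], [3]].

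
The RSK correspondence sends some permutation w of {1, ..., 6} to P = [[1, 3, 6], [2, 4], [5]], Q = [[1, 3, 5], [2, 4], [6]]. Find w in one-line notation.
2 1 5 4 6 3

Reverse the RSK construction: for i from n down to 1, find the cell of Q containing i, remove the entry at that cell from P, and reverse-bump it up through P; the value ejected from row 1 is w(i).

Step i=6: Q has 6 at row 3, column 1; remove 5 from row 3 of P and reverse-bump: 5 enters row 2 and ejects 4; 4 enters row 1 and ejects 3. So w(6) = 3. P is now [[1, 4, 6], [2, 5]].
Step i=5: Q has 5 at row 1, column 3; remove that cell from P, ejecting 6. So w(5) = 6. P is now [[1, 4], [2, 5]].
Step i=4: Q has 4 at row 2, column 2; remove 5 from row 2 of P and reverse-bump: 5 enters row 1 and ejects 4. So w(4) = 4. P is now [[1, 5], [2]].
Step i=3: Q has 3 at row 1, column 2; remove that cell from P, ejecting 5. So w(3) = 5. P is now [[1], [2]].
Step i=2: Q has 2 at row 2, column 1; remove 2 from row 2 of P and reverse-bump: 2 enters row 1 and ejects 1. So w(2) = 1. P is now [[2]].
Step i=1: Q has 1 at row 1, column 1; remove that cell from P, ejecting 2. So w(1) = 2. P is now [].

So w = 2 1 5 4 6 3.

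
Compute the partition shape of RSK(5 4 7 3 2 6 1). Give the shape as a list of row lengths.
[2, 2, 1, 1, 1]

RSK row insertion gives P = [[1, 6], [2, 7], [3], [4], [5]], which has shape [2, 2, 1, 1, 1].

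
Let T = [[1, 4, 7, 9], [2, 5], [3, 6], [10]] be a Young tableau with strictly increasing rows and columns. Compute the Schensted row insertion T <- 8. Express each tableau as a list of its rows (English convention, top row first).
[[1, 4, 7, 8], [2, 5, 9], [3, 6], [10]]

In row 1, 8 replaces 9 (the leftmost entry greater than 8); 9 is bumped to row 2. 9 is appended to row 2. The new tableau is [[1, 4, 7, 8], [2, 5, 9], [3, 6], [10]].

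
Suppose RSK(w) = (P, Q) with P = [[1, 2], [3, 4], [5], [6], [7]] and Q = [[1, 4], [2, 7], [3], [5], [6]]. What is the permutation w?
7 6 3 5 4 1 2

Reverse the RSK construction: for i from n down to 1, find the cell of Q containing i, remove the entry at that cell from P, and reverse-bump it up through P; the value ejected from row 1 is w(i).

Step i=7: Q has 7 at row 2, column 2; remove 4 from row 2 of P and reverse-bump: 4 enters row 1 and ejects 2. So w(7) = 2. P is now [[1, 4], [3], [5], [6], [7]].
Step i=6: Q has 6 at row 5, column 1; remove 7 from row 5 of P and reverse-bump: 7 enters row 4 and ejects 6; 6 enters row 3 and ejects 5; 5 enters row 2 and ejects 3; 3 enters row 1 and ejects 1. So w(6) = 1. P is now [[3, 4], [5], [6], [7]].
Step i=5: Q has 5 at row 4, column 1; remove 7 from row 4 of P and reverse-bump: 7 enters row 3 and ejects 6; 6 enters row 2 and ejects 5; 5 enters row 1 and ejects 4. So w(5) = 4. P is now [[3, 5], [6], [7]].
Step i=4: Q has 4 at row 1, column 2; remove that cell from P, ejecting 5. So w(4) = 5. P is now [[3], [6], [7]].
Step i=3: Q has 3 at row 3, column 1; remove 7 from row 3 of P and reverse-bump: 7 enters row 2 and ejects 6; 6 enters row 1 and ejects 3. So w(3) = 3. P is now [[6], [7]].
Step i=2: Q has 2 at row 2, column 1; remove 7 from row 2 of P and reverse-bump: 7 enters row 1 and ejects 6. So w(2) = 6. P is now [[7]].
Step i=1: Q has 1 at row 1, column 1; remove that cell from P, ejecting 7. So w(1) = 7. P is now [].

So w = 7 6 3 5 4 1 2.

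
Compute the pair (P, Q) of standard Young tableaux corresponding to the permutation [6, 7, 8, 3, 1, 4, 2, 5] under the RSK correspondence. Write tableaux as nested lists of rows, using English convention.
Insert each entry of the permutation into P by Schensted row insertion, recording in Q the position of each new cell.

After inserting 6: P = [[6]].
After inserting 7: P = [[6, 7]].
After inserting 8: P = [[6, 7, 8]].
After inserting 3: P = [[3, 7, 8], [6]].
After inserting 1: P = [[1, 7, 8], [3], [6]].
After inserting 4: P = [[1, 4, 8], [3, 7], [6]].
After inserting 2: P = [[1, 2, 8], [3, 4], [6, 7]].
After inserting 5: P = [[1, 2, 5], [3, 4, 8], [6, 7]].

So P = [[1, 2, 5], [3, 4, 8], [6, 7]], Q = [[1, 2, 3], [4, 6, 8], [5, 7]].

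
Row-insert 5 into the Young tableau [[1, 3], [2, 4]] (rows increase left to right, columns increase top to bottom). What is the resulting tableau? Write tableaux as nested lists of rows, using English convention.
[[1, 3, 5], [2, 4]]

5 is larger than every entry of row 1, so it is appended to row 1. The new tableau is [[1, 3, 5], [2, 4]].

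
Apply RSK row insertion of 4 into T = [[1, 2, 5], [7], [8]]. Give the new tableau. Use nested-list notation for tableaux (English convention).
[[1, 2, 4], [5], [7], [8]]

In row 1, 4 replaces 5 (the leftmost entry greater than 4); 5 is bumped to row 2. In row 2, 5 replaces 7 (the leftmost entry greater than 5); 7 is bumped to row 3. In row 3, 7 replaces 8 (the leftmost entry greater than 7); 8 is bumped to row 4. 8 starts a new row 4. The new tableau is [[1, 2, 4], [5], [7], [8]].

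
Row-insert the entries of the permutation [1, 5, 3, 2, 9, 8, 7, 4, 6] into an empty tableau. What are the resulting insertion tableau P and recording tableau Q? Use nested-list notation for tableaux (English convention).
Insert each entry of the permutation into P by Schensted row insertion, recording in Q the position of each new cell.

Insert 1: appended to row 1. P = [[1]].
Insert 5: appended to row 1. P = [[1, 5]].
Insert 3: 3 bumps 5 from row 1; 5 starts row 2. P = [[1, 3], [5]].
Insert 2: 2 bumps 3 from row 1; 3 bumps 5 from row 2; 5 starts row 3. P = [[1, 2], [3], [5]].
Insert 9: appended to row 1. P = [[1, 2, 9], [3], [5]].
Insert 8: 8 bumps 9 from row 1; 9 appends to row 2. P = [[1, 2, 8], [3, 9], [5]].
Insert 7: 7 bumps 8 from row 1; 8 bumps 9 from row 2; 9 appends to row 3. P = [[1, 2, 7], [3, 8], [5, 9]].
Insert 4: 4 bumps 7 from row 1; 7 bumps 8 from row 2; 8 bumps 9 from row 3; 9 starts row 4. P = [[1, 2, 4], [3, 7], [5, 8], [9]].
Insert 6: appended to row 1. P = [[1, 2, 4, 6], [3, 7], [5, 8], [9]].

So P = [[1, 2, 4, 6], [3, 7], [5, 8], [9]], Q = [[1, 2, 5, 9], [3, 6], [4, 7], [8]].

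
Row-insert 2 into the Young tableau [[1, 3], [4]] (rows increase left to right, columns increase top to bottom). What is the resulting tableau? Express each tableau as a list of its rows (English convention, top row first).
In row 1, 2 replaces 3 (the leftmost entry greater than 2); 3 is bumped to row 2. In row 2, 3 replaces 4 (the leftmost entry greater than 3); 4 is bumped to row 3. 4 starts a new row 3. The new tableau is [[1, 2], [3], [4]].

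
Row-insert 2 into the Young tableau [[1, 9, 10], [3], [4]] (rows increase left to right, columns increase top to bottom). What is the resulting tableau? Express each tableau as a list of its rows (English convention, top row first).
[[1, 2, 10], [3, 9], [4]]

In row 1, 2 replaces 9 (the leftmost entry greater than 2); 9 is bumped to row 2. 9 is appended to row 2. The new tableau is [[1, 2, 10], [3, 9], [4]].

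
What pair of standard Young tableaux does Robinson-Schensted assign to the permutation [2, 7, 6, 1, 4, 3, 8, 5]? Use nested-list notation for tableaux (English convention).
Insert each entry of the permutation into P by Schensted row insertion, recording in Q the position of each new cell.

Insert 2: appended to row 1. P = [[2]], Q = [[1]].
Insert 7: appended to row 1. P = [[2, 7]], Q = [[1, 2]].
Insert 6: 6 bumps 7 from row 1; 7 starts row 2. P = [[2, 6], [7]], Q = [[1, 2], [3]].
Insert 1: 1 bumps 2 from row 1; 2 bumps 7 from row 2; 7 starts row 3. P = [[1, 6], [2], [7]], Q = [[1, 2], [3], [4]].
Insert 4: 4 bumps 6 from row 1; 6 appends to row 2. P = [[1, 4], [2, 6], [7]], Q = [[1, 2], [3, 5], [4]].
Insert 3: 3 bumps 4 from row 1; 4 bumps 6 from row 2; 6 bumps 7 from row 3; 7 starts row 4. P = [[1, 3], [2, 4], [6], [7]], Q = [[1, 2], [3, 5], [4], [6]].
Insert 8: appended to row 1. P = [[1, 3, 8], [2, 4], [6], [7]], Q = [[1, 2, 7], [3, 5], [4], [6]].
Insert 5: 5 bumps 8 from row 1; 8 appends to row 2. P = [[1, 3, 5], [2, 4, 8], [6], [7]], Q = [[1, 2, 7], [3, 5, 8], [4], [6]].

So P = [[1, 3, 5], [2, 4, 8], [6], [7]], Q = [[1, 2, 7], [3, 5, 8], [4], [6]].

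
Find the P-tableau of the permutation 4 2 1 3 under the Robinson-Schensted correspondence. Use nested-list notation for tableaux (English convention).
P = [[1, 3], [2], [4]]

Insert 4: appended to row 1. P = [[4]].
Insert 2: 2 bumps 4 from row 1; 4 starts row 2. P = [[2], [4]].
Insert 1: 1 bumps 2 from row 1; 2 bumps 4 from row 2; 4 starts row 3. P = [[1], [2], [4]].
Insert 3: appended to row 1. P = [[1, 3], [2], [4]].

So P = [[1, 3], [2], [4]].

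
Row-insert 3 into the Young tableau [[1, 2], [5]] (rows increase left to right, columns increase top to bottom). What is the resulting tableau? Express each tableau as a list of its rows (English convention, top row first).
[[1, 2, 3], [5]]

3 is larger than every entry of row 1, so it is appended to row 1. The new tableau is [[1, 2, 3], [5]].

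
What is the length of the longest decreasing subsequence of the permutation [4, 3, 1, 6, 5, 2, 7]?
3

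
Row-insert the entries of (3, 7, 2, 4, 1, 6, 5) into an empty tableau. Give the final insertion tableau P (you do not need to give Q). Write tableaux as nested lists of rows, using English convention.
P = [[1, 4, 5], [2, 6], [3, 7]]

Insert 3: appended to row 1. P = [[3]].
Insert 7: appended to row 1. P = [[3, 7]].
Insert 2: 2 bumps 3 from row 1; 3 starts row 2. P = [[2, 7], [3]].
Insert 4: 4 bumps 7 from row 1; 7 appends to row 2. P = [[2, 4], [3, 7]].
Insert 1: 1 bumps 2 from row 1; 2 bumps 3 from row 2; 3 starts row 3. P = [[1, 4], [2, 7], [3]].
Insert 6: appended to row 1. P = [[1, 4, 6], [2, 7], [3]].
Insert 5: 5 bumps 6 from row 1; 6 bumps 7 from row 2; 7 appends to row 3. P = [[1, 4, 5], [2, 6], [3, 7]].

So P = [[1, 4, 5], [2, 6], [3, 7]].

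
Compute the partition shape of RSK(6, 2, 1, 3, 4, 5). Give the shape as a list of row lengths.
[4, 1, 1]

RSK row insertion gives P = [[1, 3, 4, 5], [2], [6]], which has shape [4, 1, 1].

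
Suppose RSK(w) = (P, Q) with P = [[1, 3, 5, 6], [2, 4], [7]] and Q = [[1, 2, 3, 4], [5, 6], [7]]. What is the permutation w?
2 4 5 7 1 6 3

Reverse the RSK construction: for i from n down to 1, find the cell of Q containing i, remove the entry at that cell from P, and reverse-bump it up through P; the value ejected from row 1 is w(i).

Step i=7: Q has 7 at row 3, column 1; remove 7 from row 3 of P and reverse-bump: 7 enters row 2 and ejects 4; 4 enters row 1 and ejects 3. So w(7) = 3. P is now [[1, 4, 5, 6], [2, 7]].
Step i=6: Q has 6 at row 2, column 2; remove 7 from row 2 of P and reverse-bump: 7 enters row 1 and ejects 6. So w(6) = 6. P is now [[1, 4, 5, 7], [2]].
Step i=5: Q has 5 at row 2, column 1; remove 2 from row 2 of P and reverse-bump: 2 enters row 1 and ejects 1. So w(5) = 1. P is now [[2, 4, 5, 7]].
Step i=4: Q has 4 at row 1, column 4; remove that cell from P, ejecting 7. So w(4) = 7. P is now [[2, 4, 5]].
Step i=3: Q has 3 at row 1, column 3; remove that cell from P, ejecting 5. So w(3) = 5. P is now [[2, 4]].
Step i=2: Q has 2 at row 1, column 2; remove that cell from P, ejecting 4. So w(2) = 4. P is now [[2]].
Step i=1: Q has 1 at row 1, column 1; remove that cell from P, ejecting 2. So w(1) = 2. P is now [].

So w = 2 4 5 7 1 6 3.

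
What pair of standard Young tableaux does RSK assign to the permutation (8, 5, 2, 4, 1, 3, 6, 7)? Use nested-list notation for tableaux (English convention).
Insert each entry of the permutation into P by Schensted row insertion, recording in Q the position of each new cell.

After inserting 8: P = [[8]].
After inserting 5: P = [[5], [8]].
After inserting 2: P = [[2], [5], [8]].
After inserting 4: P = [[2, 4], [5], [8]].
After inserting 1: P = [[1, 4], [2], [5], [8]].
After inserting 3: P = [[1, 3], [2, 4], [5], [8]].
After inserting 6: P = [[1, 3, 6], [2, 4], [5], [8]].
After inserting 7: P = [[1, 3, 6, 7], [2, 4], [5], [8]].

So P = [[1, 3, 6, 7], [2, 4], [5], [8]], Q = [[1, 4, 7, 8], [2, 6], [3], [5]].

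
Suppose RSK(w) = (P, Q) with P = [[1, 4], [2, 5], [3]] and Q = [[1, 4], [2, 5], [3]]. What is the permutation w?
3 2 1 5 4

Reverse the RSK construction: for i from n down to 1, find the cell of Q containing i, remove the entry at that cell from P, and reverse-bump it up through P; the value ejected from row 1 is w(i).

Step i=5: Q has 5 at row 2, column 2; remove 5 from row 2 of P and reverse-bump: 5 enters row 1 and ejects 4. So w(5) = 4. P is now [[1, 5], [2], [3]].
Step i=4: Q has 4 at row 1, column 2; remove that cell from P, ejecting 5. So w(4) = 5. P is now [[1], [2], [3]].
Step i=3: Q has 3 at row 3, column 1; remove 3 from row 3 of P and reverse-bump: 3 enters row 2 and ejects 2; 2 enters row 1 and ejects 1. So w(3) = 1. P is now [[2], [3]].
Step i=2: Q has 2 at row 2, column 1; remove 3 from row 2 of P and reverse-bump: 3 enters row 1 and ejects 2. So w(2) = 2. P is now [[3]].
Step i=1: Q has 1 at row 1, column 1; remove that cell from P, ejecting 3. So w(1) = 3. P is now [].

So w = 3 2 1 5 4.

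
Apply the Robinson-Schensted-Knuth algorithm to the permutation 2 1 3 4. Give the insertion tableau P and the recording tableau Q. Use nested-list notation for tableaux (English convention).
P = [[1, 3, 4], [2]], Q = [[1, 3, 4], [2]]

Insert each entry of the permutation into P by Schensted row insertion, recording in Q the position of each new cell.

After inserting 2: P = [[2]].
After inserting 1: P = [[1], [2]].
After inserting 3: P = [[1, 3], [2]].
After inserting 4: P = [[1, 3, 4], [2]].

So P = [[1, 3, 4], [2]], Q = [[1, 3, 4], [2]].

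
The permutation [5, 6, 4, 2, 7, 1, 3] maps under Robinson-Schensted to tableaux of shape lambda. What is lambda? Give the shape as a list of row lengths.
[3, 2, 1, 1]

Row-insert each entry into an empty tableau.

After inserting 5: P = [[5]].
After inserting 6: P = [[5, 6]].
After inserting 4: P = [[4, 6], [5]].
After inserting 2: P = [[2, 6], [4], [5]].
After inserting 7: P = [[2, 6, 7], [4], [5]].
After inserting 1: P = [[1, 6, 7], [2], [4], [5]].
After inserting 3: P = [[1, 3, 7], [2, 6], [4], [5]].

The final insertion tableau P = [[1, 3, 7], [2, 6], [4], [5]] has shape [3, 2, 1, 1].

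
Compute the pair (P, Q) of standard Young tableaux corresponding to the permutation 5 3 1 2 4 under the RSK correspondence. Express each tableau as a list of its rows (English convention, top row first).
P = [[1, 2, 4], [3], [5]], Q = [[1, 4, 5], [2], [3]]

Insert each entry of the permutation into P by Schensted row insertion, recording in Q the position of each new cell.

Insert 5: appended to row 1. P = [[5]], Q = [[1]].
Insert 3: 3 bumps 5 from row 1; 5 starts row 2. P = [[3], [5]], Q = [[1], [2]].
Insert 1: 1 bumps 3 from row 1; 3 bumps 5 from row 2; 5 starts row 3. P = [[1], [3], [5]], Q = [[1], [2], [3]].
Insert 2: appended to row 1. P = [[1, 2], [3], [5]], Q = [[1, 4], [2], [3]].
Insert 4: appended to row 1. P = [[1, 2, 4], [3], [5]], Q = [[1, 4, 5], [2], [3]].

So P = [[1, 2, 4], [3], [5]], Q = [[1, 4, 5], [2], [3]].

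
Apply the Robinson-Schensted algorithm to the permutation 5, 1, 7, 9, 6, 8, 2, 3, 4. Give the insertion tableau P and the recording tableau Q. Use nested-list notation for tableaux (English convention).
Insert each entry of the permutation into P by Schensted row insertion, recording in Q the position of each new cell.

Insert 5: appended to row 1. P = [[5]].
Insert 1: 1 bumps 5 from row 1; 5 starts row 2. P = [[1], [5]].
Insert 7: appended to row 1. P = [[1, 7], [5]].
Insert 9: appended to row 1. P = [[1, 7, 9], [5]].
Insert 6: 6 bumps 7 from row 1; 7 appends to row 2. P = [[1, 6, 9], [5, 7]].
Insert 8: 8 bumps 9 from row 1; 9 appends to row 2. P = [[1, 6, 8], [5, 7, 9]].
Insert 2: 2 bumps 6 from row 1; 6 bumps 7 from row 2; 7 starts row 3. P = [[1, 2, 8], [5, 6, 9], [7]].
Insert 3: 3 bumps 8 from row 1; 8 bumps 9 from row 2; 9 appends to row 3. P = [[1, 2, 3], [5, 6, 8], [7, 9]].
Insert 4: appended to row 1. P = [[1, 2, 3, 4], [5, 6, 8], [7, 9]].

So P = [[1, 2, 3, 4], [5, 6, 8], [7, 9]], Q = [[1, 3, 4, 9], [2, 5, 6], [7, 8]].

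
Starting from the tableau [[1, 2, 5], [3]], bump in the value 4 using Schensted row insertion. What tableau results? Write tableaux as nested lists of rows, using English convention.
In row 1, 4 replaces 5 (the leftmost entry greater than 4); 5 is bumped to row 2. 5 is appended to row 2. The new tableau is [[1, 2, 4], [3, 5]].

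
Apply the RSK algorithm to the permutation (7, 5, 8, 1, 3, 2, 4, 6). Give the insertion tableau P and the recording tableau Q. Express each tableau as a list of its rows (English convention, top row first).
Insert each entry of the permutation into P by Schensted row insertion, recording in Q the position of each new cell.

After inserting 7: P = [[7]].
After inserting 5: P = [[5], [7]].
After inserting 8: P = [[5, 8], [7]].
After inserting 1: P = [[1, 8], [5], [7]].
After inserting 3: P = [[1, 3], [5, 8], [7]].
After inserting 2: P = [[1, 2], [3, 8], [5], [7]].
After inserting 4: P = [[1, 2, 4], [3, 8], [5], [7]].
After inserting 6: P = [[1, 2, 4, 6], [3, 8], [5], [7]].

So P = [[1, 2, 4, 6], [3, 8], [5], [7]], Q = [[1, 3, 7, 8], [2, 5], [4], [6]].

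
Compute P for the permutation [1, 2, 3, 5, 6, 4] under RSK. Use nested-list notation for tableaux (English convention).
Insert 1: appended to row 1. P = [[1]].
Insert 2: appended to row 1. P = [[1, 2]].
Insert 3: appended to row 1. P = [[1, 2, 3]].
Insert 5: appended to row 1. P = [[1, 2, 3, 5]].
Insert 6: appended to row 1. P = [[1, 2, 3, 5, 6]].
Insert 4: 4 bumps 5 from row 1; 5 starts row 2. P = [[1, 2, 3, 4, 6], [5]].

So P = [[1, 2, 3, 4, 6], [5]].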